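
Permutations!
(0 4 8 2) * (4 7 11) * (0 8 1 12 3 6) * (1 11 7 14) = (0 14 1 12 3 6)(2 8)(4 11) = [14, 12, 8, 6, 11, 5, 0, 7, 2, 9, 10, 4, 3, 13, 1]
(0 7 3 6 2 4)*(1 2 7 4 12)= [4, 2, 12, 6, 0, 5, 7, 3, 8, 9, 10, 11, 1]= (0 4)(1 2 12)(3 6 7)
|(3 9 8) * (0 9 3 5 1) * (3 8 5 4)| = 12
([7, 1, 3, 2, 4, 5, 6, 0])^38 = [0, 1, 2, 3, 4, 5, 6, 7]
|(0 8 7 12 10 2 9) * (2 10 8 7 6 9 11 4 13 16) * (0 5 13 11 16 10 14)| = 10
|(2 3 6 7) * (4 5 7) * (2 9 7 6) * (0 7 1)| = |(0 7 9 1)(2 3)(4 5 6)| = 12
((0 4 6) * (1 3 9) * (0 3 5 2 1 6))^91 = ((0 4)(1 5 2)(3 9 6))^91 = (0 4)(1 5 2)(3 9 6)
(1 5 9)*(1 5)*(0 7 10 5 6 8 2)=[7, 1, 0, 3, 4, 9, 8, 10, 2, 6, 5]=(0 7 10 5 9 6 8 2)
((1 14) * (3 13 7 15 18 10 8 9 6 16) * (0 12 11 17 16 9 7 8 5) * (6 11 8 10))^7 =((0 12 8 7 15 18 6 9 11 17 16 3 13 10 5)(1 14))^7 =(0 9 5 6 10 18 13 15 3 7 16 8 17 12 11)(1 14)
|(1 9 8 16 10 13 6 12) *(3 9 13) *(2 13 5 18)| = 35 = |(1 5 18 2 13 6 12)(3 9 8 16 10)|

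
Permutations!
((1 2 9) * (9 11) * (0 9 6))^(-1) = ((0 9 1 2 11 6))^(-1) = (0 6 11 2 1 9)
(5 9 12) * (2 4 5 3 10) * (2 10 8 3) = (2 4 5 9 12)(3 8) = [0, 1, 4, 8, 5, 9, 6, 7, 3, 12, 10, 11, 2]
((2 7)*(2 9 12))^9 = (2 7 9 12)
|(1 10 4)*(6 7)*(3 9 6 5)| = 15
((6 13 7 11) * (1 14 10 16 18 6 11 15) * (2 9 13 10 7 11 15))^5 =((1 14 7 2 9 13 11 15)(6 10 16 18))^5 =(1 13 7 15 9 14 11 2)(6 10 16 18)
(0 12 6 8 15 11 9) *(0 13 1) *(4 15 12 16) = (0 16 4 15 11 9 13 1)(6 8 12) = [16, 0, 2, 3, 15, 5, 8, 7, 12, 13, 10, 9, 6, 1, 14, 11, 4]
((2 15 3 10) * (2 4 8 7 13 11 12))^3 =(2 10 7 12 3 8 11 15 4 13)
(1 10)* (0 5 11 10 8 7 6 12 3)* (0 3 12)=[5, 8, 2, 3, 4, 11, 0, 6, 7, 9, 1, 10, 12]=(12)(0 5 11 10 1 8 7 6)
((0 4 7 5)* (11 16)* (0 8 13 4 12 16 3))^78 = (0 11 12 3 16)(4 8 7 13 5)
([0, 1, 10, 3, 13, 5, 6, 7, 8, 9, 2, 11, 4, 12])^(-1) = (2 10)(4 12 13)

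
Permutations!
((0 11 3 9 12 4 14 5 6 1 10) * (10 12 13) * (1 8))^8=(0 3 13)(1 12 4 14 5 6 8)(9 10 11)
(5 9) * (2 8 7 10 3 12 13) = [0, 1, 8, 12, 4, 9, 6, 10, 7, 5, 3, 11, 13, 2] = (2 8 7 10 3 12 13)(5 9)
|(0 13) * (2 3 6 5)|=4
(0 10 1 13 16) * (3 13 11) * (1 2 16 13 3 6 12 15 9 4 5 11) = (0 10 2 16)(4 5 11 6 12 15 9) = [10, 1, 16, 3, 5, 11, 12, 7, 8, 4, 2, 6, 15, 13, 14, 9, 0]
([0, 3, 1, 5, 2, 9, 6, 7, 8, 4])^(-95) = [0, 3, 1, 5, 2, 9, 6, 7, 8, 4]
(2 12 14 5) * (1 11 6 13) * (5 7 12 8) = (1 11 6 13)(2 8 5)(7 12 14) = [0, 11, 8, 3, 4, 2, 13, 12, 5, 9, 10, 6, 14, 1, 7]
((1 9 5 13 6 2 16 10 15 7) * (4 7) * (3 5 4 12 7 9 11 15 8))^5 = (2 5 10 6 3 16 13 8)(4 9)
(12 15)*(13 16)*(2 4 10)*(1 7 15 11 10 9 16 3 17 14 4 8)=(1 7 15 12 11 10 2 8)(3 17 14 4 9 16 13)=[0, 7, 8, 17, 9, 5, 6, 15, 1, 16, 2, 10, 11, 3, 4, 12, 13, 14]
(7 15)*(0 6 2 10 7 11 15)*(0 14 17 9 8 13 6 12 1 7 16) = (0 12 1 7 14 17 9 8 13 6 2 10 16)(11 15) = [12, 7, 10, 3, 4, 5, 2, 14, 13, 8, 16, 15, 1, 6, 17, 11, 0, 9]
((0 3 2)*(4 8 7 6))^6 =((0 3 2)(4 8 7 6))^6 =(4 7)(6 8)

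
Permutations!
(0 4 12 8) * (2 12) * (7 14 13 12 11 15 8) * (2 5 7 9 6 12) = (0 4 5 7 14 13 2 11 15 8)(6 12 9) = [4, 1, 11, 3, 5, 7, 12, 14, 0, 6, 10, 15, 9, 2, 13, 8]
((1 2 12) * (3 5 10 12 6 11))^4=(1 3)(2 5)(6 10)(11 12)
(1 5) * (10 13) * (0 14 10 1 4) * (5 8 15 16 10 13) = (0 14 13 1 8 15 16 10 5 4) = [14, 8, 2, 3, 0, 4, 6, 7, 15, 9, 5, 11, 12, 1, 13, 16, 10]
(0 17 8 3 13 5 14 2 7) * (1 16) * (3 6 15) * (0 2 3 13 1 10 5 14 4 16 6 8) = [17, 6, 7, 1, 16, 4, 15, 2, 8, 9, 5, 11, 12, 14, 3, 13, 10, 0] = (0 17)(1 6 15 13 14 3)(2 7)(4 16 10 5)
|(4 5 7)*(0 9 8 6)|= |(0 9 8 6)(4 5 7)|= 12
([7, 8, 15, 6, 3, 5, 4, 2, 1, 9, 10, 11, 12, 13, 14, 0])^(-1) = [15, 8, 7, 4, 6, 5, 3, 0, 1, 9, 10, 11, 12, 13, 14, 2]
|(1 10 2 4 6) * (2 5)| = |(1 10 5 2 4 6)| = 6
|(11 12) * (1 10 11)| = |(1 10 11 12)| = 4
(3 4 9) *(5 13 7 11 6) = (3 4 9)(5 13 7 11 6) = [0, 1, 2, 4, 9, 13, 5, 11, 8, 3, 10, 6, 12, 7]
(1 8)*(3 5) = (1 8)(3 5) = [0, 8, 2, 5, 4, 3, 6, 7, 1]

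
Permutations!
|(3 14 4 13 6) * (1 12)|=10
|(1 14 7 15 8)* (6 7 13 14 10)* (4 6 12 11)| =|(1 10 12 11 4 6 7 15 8)(13 14)| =18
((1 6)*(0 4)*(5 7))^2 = (7)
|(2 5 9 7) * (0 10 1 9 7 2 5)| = |(0 10 1 9 2)(5 7)| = 10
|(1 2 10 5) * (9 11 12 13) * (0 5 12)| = 9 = |(0 5 1 2 10 12 13 9 11)|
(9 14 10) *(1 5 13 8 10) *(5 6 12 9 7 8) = [0, 6, 2, 3, 4, 13, 12, 8, 10, 14, 7, 11, 9, 5, 1] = (1 6 12 9 14)(5 13)(7 8 10)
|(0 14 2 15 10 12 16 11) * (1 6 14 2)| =|(0 2 15 10 12 16 11)(1 6 14)| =21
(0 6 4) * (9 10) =(0 6 4)(9 10) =[6, 1, 2, 3, 0, 5, 4, 7, 8, 10, 9]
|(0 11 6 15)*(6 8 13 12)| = |(0 11 8 13 12 6 15)| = 7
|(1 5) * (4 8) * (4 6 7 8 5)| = 3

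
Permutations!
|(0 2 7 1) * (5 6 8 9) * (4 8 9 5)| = 20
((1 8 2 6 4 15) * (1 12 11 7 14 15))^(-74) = ((1 8 2 6 4)(7 14 15 12 11))^(-74) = (1 8 2 6 4)(7 14 15 12 11)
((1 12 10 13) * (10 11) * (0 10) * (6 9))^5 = ((0 10 13 1 12 11)(6 9))^5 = (0 11 12 1 13 10)(6 9)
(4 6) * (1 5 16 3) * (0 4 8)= (0 4 6 8)(1 5 16 3)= [4, 5, 2, 1, 6, 16, 8, 7, 0, 9, 10, 11, 12, 13, 14, 15, 3]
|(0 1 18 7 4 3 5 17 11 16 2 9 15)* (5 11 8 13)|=|(0 1 18 7 4 3 11 16 2 9 15)(5 17 8 13)|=44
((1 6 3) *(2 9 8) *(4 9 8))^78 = (9)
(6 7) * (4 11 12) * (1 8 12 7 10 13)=(1 8 12 4 11 7 6 10 13)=[0, 8, 2, 3, 11, 5, 10, 6, 12, 9, 13, 7, 4, 1]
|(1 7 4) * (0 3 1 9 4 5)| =|(0 3 1 7 5)(4 9)| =10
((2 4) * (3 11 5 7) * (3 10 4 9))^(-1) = (2 4 10 7 5 11 3 9)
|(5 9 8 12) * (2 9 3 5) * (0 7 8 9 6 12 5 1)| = 6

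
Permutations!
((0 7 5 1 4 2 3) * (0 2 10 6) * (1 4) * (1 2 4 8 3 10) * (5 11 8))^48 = (0 10 1 3 11)(2 4 8 7 6)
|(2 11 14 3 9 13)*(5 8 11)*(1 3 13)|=|(1 3 9)(2 5 8 11 14 13)|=6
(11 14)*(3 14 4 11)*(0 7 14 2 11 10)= [7, 1, 11, 2, 10, 5, 6, 14, 8, 9, 0, 4, 12, 13, 3]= (0 7 14 3 2 11 4 10)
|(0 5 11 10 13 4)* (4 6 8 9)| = |(0 5 11 10 13 6 8 9 4)| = 9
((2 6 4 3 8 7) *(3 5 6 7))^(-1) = (2 7)(3 8)(4 6 5)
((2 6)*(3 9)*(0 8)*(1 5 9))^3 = (0 8)(1 3 9 5)(2 6)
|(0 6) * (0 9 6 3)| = 2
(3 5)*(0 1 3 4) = (0 1 3 5 4) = [1, 3, 2, 5, 0, 4]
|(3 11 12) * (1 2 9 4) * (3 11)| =|(1 2 9 4)(11 12)| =4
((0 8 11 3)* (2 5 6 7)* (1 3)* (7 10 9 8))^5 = ((0 7 2 5 6 10 9 8 11 1 3))^5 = (0 10 3 6 1 5 11 2 8 7 9)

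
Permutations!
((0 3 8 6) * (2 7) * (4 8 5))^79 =(0 3 5 4 8 6)(2 7)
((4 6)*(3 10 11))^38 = (3 11 10)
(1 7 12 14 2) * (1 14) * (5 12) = (1 7 5 12)(2 14) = [0, 7, 14, 3, 4, 12, 6, 5, 8, 9, 10, 11, 1, 13, 2]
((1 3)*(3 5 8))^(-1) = ((1 5 8 3))^(-1) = (1 3 8 5)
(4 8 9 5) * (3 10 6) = (3 10 6)(4 8 9 5) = [0, 1, 2, 10, 8, 4, 3, 7, 9, 5, 6]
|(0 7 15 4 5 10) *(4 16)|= 7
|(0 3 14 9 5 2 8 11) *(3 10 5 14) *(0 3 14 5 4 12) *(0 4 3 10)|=|(2 8 11 10 3 14 9 5)(4 12)|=8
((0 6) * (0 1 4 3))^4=(0 3 4 1 6)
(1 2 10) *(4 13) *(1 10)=(1 2)(4 13)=[0, 2, 1, 3, 13, 5, 6, 7, 8, 9, 10, 11, 12, 4]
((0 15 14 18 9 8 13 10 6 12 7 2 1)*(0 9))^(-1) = (0 18 14 15)(1 2 7 12 6 10 13 8 9)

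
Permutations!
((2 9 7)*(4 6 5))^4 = (2 9 7)(4 6 5)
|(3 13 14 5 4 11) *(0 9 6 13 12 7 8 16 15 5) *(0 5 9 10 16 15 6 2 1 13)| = 52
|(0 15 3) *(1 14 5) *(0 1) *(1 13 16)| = 8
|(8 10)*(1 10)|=|(1 10 8)|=3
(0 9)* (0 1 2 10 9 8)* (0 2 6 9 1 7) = (0 8 2 10 1 6 9 7) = [8, 6, 10, 3, 4, 5, 9, 0, 2, 7, 1]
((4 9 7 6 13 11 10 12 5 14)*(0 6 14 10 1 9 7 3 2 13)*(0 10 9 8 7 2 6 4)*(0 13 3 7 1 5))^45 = (0 3 12 2 10 4 6)(1 8)(5 14)(7 11)(9 13)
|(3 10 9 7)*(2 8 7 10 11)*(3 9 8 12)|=4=|(2 12 3 11)(7 9 10 8)|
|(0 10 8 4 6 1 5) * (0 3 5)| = 6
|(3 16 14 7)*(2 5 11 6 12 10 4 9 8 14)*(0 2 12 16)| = 14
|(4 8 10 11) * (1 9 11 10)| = 5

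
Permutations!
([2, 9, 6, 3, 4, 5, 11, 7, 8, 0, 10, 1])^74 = [6, 0, 11, 3, 4, 5, 1, 7, 8, 2, 10, 9]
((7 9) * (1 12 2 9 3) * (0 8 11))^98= (0 11 8)(1 2 7)(3 12 9)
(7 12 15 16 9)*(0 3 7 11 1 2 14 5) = (0 3 7 12 15 16 9 11 1 2 14 5) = [3, 2, 14, 7, 4, 0, 6, 12, 8, 11, 10, 1, 15, 13, 5, 16, 9]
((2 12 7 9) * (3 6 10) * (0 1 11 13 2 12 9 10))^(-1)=(0 6 3 10 7 12 9 2 13 11 1)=((0 1 11 13 2 9 12 7 10 3 6))^(-1)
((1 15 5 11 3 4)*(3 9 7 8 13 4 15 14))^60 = (1 11 4 5 13 15 8 3 7 14 9)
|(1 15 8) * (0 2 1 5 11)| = 7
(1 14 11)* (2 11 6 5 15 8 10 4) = [0, 14, 11, 3, 2, 15, 5, 7, 10, 9, 4, 1, 12, 13, 6, 8] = (1 14 6 5 15 8 10 4 2 11)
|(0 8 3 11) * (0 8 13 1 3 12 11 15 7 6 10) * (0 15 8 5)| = |(0 13 1 3 8 12 11 5)(6 10 15 7)| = 8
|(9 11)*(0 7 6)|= |(0 7 6)(9 11)|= 6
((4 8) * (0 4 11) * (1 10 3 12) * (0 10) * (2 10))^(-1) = (0 1 12 3 10 2 11 8 4)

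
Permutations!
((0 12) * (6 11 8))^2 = ((0 12)(6 11 8))^2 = (12)(6 8 11)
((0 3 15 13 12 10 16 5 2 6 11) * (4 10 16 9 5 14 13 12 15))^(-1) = (0 11 6 2 5 9 10 4 3)(12 15 13 14 16)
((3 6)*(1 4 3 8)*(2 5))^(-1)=(1 8 6 3 4)(2 5)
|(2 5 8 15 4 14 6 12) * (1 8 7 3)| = 11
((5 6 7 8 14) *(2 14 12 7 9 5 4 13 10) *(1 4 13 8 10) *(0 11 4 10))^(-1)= (0 7 12 8 4 11)(1 13 14 2 10)(5 9 6)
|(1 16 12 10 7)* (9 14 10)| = |(1 16 12 9 14 10 7)| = 7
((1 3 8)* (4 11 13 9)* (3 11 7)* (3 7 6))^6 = (1 3 4 13)(6 9 11 8)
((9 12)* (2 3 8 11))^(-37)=((2 3 8 11)(9 12))^(-37)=(2 11 8 3)(9 12)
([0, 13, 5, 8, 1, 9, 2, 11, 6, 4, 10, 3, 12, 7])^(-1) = [0, 4, 6, 11, 9, 2, 8, 13, 3, 5, 10, 7, 12, 1]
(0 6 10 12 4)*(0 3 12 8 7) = (0 6 10 8 7)(3 12 4) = [6, 1, 2, 12, 3, 5, 10, 0, 7, 9, 8, 11, 4]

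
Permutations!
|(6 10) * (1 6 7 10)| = 2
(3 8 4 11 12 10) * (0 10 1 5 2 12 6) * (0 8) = [10, 5, 12, 0, 11, 2, 8, 7, 4, 9, 3, 6, 1] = (0 10 3)(1 5 2 12)(4 11 6 8)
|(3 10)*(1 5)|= |(1 5)(3 10)|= 2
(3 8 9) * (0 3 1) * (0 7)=(0 3 8 9 1 7)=[3, 7, 2, 8, 4, 5, 6, 0, 9, 1]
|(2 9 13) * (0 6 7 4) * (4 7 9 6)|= 4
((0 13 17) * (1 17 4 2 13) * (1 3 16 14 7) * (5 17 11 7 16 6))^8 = (0 5 3 17 6)(1 7 11)(2 4 13)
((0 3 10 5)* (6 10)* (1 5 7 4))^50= ((0 3 6 10 7 4 1 5))^50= (0 6 7 1)(3 10 4 5)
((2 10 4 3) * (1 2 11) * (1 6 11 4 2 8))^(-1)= (1 8)(2 10)(3 4)(6 11)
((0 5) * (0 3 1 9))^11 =((0 5 3 1 9))^11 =(0 5 3 1 9)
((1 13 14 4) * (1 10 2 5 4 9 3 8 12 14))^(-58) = (2 4)(3 12 9 8 14)(5 10) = ((1 13)(2 5 4 10)(3 8 12 14 9))^(-58)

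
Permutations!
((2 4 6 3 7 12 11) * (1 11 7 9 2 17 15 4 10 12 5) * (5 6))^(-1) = ((1 11 17 15 4 5)(2 10 12 7 6 3 9))^(-1) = (1 5 4 15 17 11)(2 9 3 6 7 12 10)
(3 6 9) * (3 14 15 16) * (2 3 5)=(2 3 6 9 14 15 16 5)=[0, 1, 3, 6, 4, 2, 9, 7, 8, 14, 10, 11, 12, 13, 15, 16, 5]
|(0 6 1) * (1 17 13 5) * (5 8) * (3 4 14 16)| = |(0 6 17 13 8 5 1)(3 4 14 16)| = 28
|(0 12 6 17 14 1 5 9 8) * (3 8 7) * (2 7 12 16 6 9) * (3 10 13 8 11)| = |(0 16 6 17 14 1 5 2 7 10 13 8)(3 11)(9 12)| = 12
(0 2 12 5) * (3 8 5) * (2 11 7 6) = (0 11 7 6 2 12 3 8 5) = [11, 1, 12, 8, 4, 0, 2, 6, 5, 9, 10, 7, 3]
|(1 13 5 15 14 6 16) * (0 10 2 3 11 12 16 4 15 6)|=14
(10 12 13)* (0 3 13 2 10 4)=(0 3 13 4)(2 10 12)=[3, 1, 10, 13, 0, 5, 6, 7, 8, 9, 12, 11, 2, 4]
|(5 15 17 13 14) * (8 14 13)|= |(5 15 17 8 14)|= 5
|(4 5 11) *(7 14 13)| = 3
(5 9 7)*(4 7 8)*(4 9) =[0, 1, 2, 3, 7, 4, 6, 5, 9, 8] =(4 7 5)(8 9)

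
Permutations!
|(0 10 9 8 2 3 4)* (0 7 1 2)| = |(0 10 9 8)(1 2 3 4 7)| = 20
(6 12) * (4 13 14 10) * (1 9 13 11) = (1 9 13 14 10 4 11)(6 12) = [0, 9, 2, 3, 11, 5, 12, 7, 8, 13, 4, 1, 6, 14, 10]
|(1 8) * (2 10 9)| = 6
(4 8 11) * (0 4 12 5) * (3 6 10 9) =(0 4 8 11 12 5)(3 6 10 9) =[4, 1, 2, 6, 8, 0, 10, 7, 11, 3, 9, 12, 5]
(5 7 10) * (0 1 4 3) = (0 1 4 3)(5 7 10) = [1, 4, 2, 0, 3, 7, 6, 10, 8, 9, 5]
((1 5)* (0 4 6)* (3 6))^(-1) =((0 4 3 6)(1 5))^(-1) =(0 6 3 4)(1 5)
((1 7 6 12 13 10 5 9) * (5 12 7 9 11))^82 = ((1 9)(5 11)(6 7)(10 12 13))^82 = (10 12 13)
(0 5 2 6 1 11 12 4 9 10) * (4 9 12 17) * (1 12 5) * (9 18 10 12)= (0 1 11 17 4 5 2 6 9 12 18 10)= [1, 11, 6, 3, 5, 2, 9, 7, 8, 12, 0, 17, 18, 13, 14, 15, 16, 4, 10]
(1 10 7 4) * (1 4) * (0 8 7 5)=(0 8 7 1 10 5)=[8, 10, 2, 3, 4, 0, 6, 1, 7, 9, 5]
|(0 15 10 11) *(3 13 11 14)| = |(0 15 10 14 3 13 11)| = 7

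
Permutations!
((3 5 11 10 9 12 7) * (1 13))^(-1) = ((1 13)(3 5 11 10 9 12 7))^(-1) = (1 13)(3 7 12 9 10 11 5)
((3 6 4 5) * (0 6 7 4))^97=((0 6)(3 7 4 5))^97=(0 6)(3 7 4 5)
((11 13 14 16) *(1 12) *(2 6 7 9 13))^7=((1 12)(2 6 7 9 13 14 16 11))^7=(1 12)(2 11 16 14 13 9 7 6)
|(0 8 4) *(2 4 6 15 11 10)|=8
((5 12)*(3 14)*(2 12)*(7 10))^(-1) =(2 5 12)(3 14)(7 10)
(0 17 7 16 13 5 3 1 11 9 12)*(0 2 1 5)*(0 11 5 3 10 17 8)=(0 8)(1 5 10 17 7 16 13 11 9 12 2)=[8, 5, 1, 3, 4, 10, 6, 16, 0, 12, 17, 9, 2, 11, 14, 15, 13, 7]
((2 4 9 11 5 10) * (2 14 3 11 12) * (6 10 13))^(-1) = ((2 4 9 12)(3 11 5 13 6 10 14))^(-1) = (2 12 9 4)(3 14 10 6 13 5 11)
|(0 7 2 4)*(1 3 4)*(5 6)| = |(0 7 2 1 3 4)(5 6)| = 6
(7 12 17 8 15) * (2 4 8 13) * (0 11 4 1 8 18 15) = (0 11 4 18 15 7 12 17 13 2 1 8) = [11, 8, 1, 3, 18, 5, 6, 12, 0, 9, 10, 4, 17, 2, 14, 7, 16, 13, 15]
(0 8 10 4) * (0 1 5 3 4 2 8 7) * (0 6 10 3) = (0 7 6 10 2 8 3 4 1 5) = [7, 5, 8, 4, 1, 0, 10, 6, 3, 9, 2]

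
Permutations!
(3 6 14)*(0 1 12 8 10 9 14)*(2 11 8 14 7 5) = (0 1 12 14 3 6)(2 11 8 10 9 7 5) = [1, 12, 11, 6, 4, 2, 0, 5, 10, 7, 9, 8, 14, 13, 3]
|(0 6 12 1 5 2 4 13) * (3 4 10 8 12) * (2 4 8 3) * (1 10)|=28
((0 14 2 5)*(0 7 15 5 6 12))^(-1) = ((0 14 2 6 12)(5 7 15))^(-1) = (0 12 6 2 14)(5 15 7)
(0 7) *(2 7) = (0 2 7) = [2, 1, 7, 3, 4, 5, 6, 0]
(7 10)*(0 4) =[4, 1, 2, 3, 0, 5, 6, 10, 8, 9, 7] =(0 4)(7 10)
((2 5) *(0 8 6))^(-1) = ((0 8 6)(2 5))^(-1) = (0 6 8)(2 5)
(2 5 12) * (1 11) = [0, 11, 5, 3, 4, 12, 6, 7, 8, 9, 10, 1, 2] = (1 11)(2 5 12)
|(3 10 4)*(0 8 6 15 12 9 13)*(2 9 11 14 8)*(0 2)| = 6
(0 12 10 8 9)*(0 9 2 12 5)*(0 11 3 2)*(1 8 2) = (0 5 11 3 1 8)(2 12 10) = [5, 8, 12, 1, 4, 11, 6, 7, 0, 9, 2, 3, 10]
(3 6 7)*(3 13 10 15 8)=(3 6 7 13 10 15 8)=[0, 1, 2, 6, 4, 5, 7, 13, 3, 9, 15, 11, 12, 10, 14, 8]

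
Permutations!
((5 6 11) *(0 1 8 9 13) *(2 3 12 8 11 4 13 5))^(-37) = ((0 1 11 2 3 12 8 9 5 6 4 13))^(-37) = (0 13 4 6 5 9 8 12 3 2 11 1)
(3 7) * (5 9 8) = [0, 1, 2, 7, 4, 9, 6, 3, 5, 8] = (3 7)(5 9 8)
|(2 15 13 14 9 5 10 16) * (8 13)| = 9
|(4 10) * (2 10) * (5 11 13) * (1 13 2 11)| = 12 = |(1 13 5)(2 10 4 11)|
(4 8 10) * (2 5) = (2 5)(4 8 10) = [0, 1, 5, 3, 8, 2, 6, 7, 10, 9, 4]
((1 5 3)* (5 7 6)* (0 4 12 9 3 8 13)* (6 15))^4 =((0 4 12 9 3 1 7 15 6 5 8 13))^4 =(0 3 6)(1 5 4)(7 8 12)(9 15 13)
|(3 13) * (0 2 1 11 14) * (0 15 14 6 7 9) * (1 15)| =|(0 2 15 14 1 11 6 7 9)(3 13)| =18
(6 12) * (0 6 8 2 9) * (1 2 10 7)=[6, 2, 9, 3, 4, 5, 12, 1, 10, 0, 7, 11, 8]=(0 6 12 8 10 7 1 2 9)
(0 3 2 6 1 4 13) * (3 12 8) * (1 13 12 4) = (0 4 12 8 3 2 6 13) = [4, 1, 6, 2, 12, 5, 13, 7, 3, 9, 10, 11, 8, 0]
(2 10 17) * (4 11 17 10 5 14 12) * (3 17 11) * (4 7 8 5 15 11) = (2 15 11 4 3 17)(5 14 12 7 8) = [0, 1, 15, 17, 3, 14, 6, 8, 5, 9, 10, 4, 7, 13, 12, 11, 16, 2]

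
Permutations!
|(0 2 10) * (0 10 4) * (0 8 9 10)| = |(0 2 4 8 9 10)| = 6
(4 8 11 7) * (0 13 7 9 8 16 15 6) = (0 13 7 4 16 15 6)(8 11 9) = [13, 1, 2, 3, 16, 5, 0, 4, 11, 8, 10, 9, 12, 7, 14, 6, 15]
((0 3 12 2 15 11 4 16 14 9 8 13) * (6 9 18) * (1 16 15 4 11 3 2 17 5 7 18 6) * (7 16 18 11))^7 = ((0 2 4 15 3 12 17 5 16 14 6 9 8 13)(1 18)(7 11))^7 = (0 5)(1 18)(2 16)(3 9)(4 14)(6 15)(7 11)(8 12)(13 17)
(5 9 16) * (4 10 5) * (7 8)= (4 10 5 9 16)(7 8)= [0, 1, 2, 3, 10, 9, 6, 8, 7, 16, 5, 11, 12, 13, 14, 15, 4]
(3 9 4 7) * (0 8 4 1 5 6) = (0 8 4 7 3 9 1 5 6) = [8, 5, 2, 9, 7, 6, 0, 3, 4, 1]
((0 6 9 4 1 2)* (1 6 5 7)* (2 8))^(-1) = (0 2 8 1 7 5)(4 9 6)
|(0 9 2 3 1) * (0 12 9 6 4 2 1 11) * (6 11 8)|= 30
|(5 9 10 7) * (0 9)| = |(0 9 10 7 5)| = 5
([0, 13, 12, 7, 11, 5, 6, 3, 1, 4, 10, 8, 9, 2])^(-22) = (1 2 9 11)(4 8 13 12)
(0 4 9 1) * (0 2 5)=(0 4 9 1 2 5)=[4, 2, 5, 3, 9, 0, 6, 7, 8, 1]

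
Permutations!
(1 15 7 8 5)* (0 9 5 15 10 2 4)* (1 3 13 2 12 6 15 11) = (0 9 5 3 13 2 4)(1 10 12 6 15 7 8 11) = [9, 10, 4, 13, 0, 3, 15, 8, 11, 5, 12, 1, 6, 2, 14, 7]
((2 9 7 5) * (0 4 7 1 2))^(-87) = (9)(0 4 7 5)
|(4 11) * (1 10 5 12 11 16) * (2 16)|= |(1 10 5 12 11 4 2 16)|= 8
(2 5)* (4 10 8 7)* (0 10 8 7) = (0 10 7 4 8)(2 5) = [10, 1, 5, 3, 8, 2, 6, 4, 0, 9, 7]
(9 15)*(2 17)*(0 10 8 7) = (0 10 8 7)(2 17)(9 15) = [10, 1, 17, 3, 4, 5, 6, 0, 7, 15, 8, 11, 12, 13, 14, 9, 16, 2]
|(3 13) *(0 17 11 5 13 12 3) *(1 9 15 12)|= 5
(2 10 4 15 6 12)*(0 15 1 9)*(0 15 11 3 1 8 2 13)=[11, 9, 10, 1, 8, 5, 12, 7, 2, 15, 4, 3, 13, 0, 14, 6]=(0 11 3 1 9 15 6 12 13)(2 10 4 8)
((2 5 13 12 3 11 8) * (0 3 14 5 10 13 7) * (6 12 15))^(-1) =(0 7 5 14 12 6 15 13 10 2 8 11 3)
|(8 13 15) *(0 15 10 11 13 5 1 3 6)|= |(0 15 8 5 1 3 6)(10 11 13)|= 21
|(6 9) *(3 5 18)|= 6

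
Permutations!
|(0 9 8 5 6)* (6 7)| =6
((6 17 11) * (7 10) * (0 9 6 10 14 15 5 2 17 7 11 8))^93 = (0 7 5 8 6 15 17 9 14 2)(10 11)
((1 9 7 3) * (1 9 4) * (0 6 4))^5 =((0 6 4 1)(3 9 7))^5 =(0 6 4 1)(3 7 9)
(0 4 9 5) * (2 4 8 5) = (0 8 5)(2 4 9) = [8, 1, 4, 3, 9, 0, 6, 7, 5, 2]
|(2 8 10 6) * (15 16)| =4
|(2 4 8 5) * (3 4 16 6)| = |(2 16 6 3 4 8 5)| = 7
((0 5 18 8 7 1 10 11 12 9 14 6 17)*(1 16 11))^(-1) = (0 17 6 14 9 12 11 16 7 8 18 5)(1 10)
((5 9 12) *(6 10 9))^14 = (5 12 9 10 6)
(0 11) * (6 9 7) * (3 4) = (0 11)(3 4)(6 9 7) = [11, 1, 2, 4, 3, 5, 9, 6, 8, 7, 10, 0]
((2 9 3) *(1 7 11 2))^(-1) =((1 7 11 2 9 3))^(-1) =(1 3 9 2 11 7)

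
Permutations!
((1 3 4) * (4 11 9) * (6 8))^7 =(1 11 4 3 9)(6 8)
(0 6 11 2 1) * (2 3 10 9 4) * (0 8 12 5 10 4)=[6, 8, 1, 4, 2, 10, 11, 7, 12, 0, 9, 3, 5]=(0 6 11 3 4 2 1 8 12 5 10 9)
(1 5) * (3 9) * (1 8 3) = (1 5 8 3 9) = [0, 5, 2, 9, 4, 8, 6, 7, 3, 1]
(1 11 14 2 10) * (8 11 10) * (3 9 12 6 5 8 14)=[0, 10, 14, 9, 4, 8, 5, 7, 11, 12, 1, 3, 6, 13, 2]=(1 10)(2 14)(3 9 12 6 5 8 11)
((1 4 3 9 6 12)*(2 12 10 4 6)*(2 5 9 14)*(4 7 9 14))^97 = (1 2 5 7 6 12 14 9 10)(3 4)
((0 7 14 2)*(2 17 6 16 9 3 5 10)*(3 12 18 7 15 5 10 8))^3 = ((0 15 5 8 3 10 2)(6 16 9 12 18 7 14 17))^3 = (0 8 2 5 10 15 3)(6 12 14 16 18 17 9 7)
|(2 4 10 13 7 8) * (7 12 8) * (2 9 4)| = |(4 10 13 12 8 9)| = 6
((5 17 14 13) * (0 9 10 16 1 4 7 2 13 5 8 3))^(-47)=(0 13 4 10 3 2 1 9 8 7 16)(5 17 14)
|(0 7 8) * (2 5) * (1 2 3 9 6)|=6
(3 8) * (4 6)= (3 8)(4 6)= [0, 1, 2, 8, 6, 5, 4, 7, 3]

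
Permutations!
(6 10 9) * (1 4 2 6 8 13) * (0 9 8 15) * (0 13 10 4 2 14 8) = [9, 2, 6, 3, 14, 5, 4, 7, 10, 15, 0, 11, 12, 1, 8, 13] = (0 9 15 13 1 2 6 4 14 8 10)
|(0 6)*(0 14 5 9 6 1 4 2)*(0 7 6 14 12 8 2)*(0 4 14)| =5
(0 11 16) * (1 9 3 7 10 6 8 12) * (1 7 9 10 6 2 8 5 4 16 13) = [11, 10, 8, 9, 16, 4, 5, 6, 12, 3, 2, 13, 7, 1, 14, 15, 0] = (0 11 13 1 10 2 8 12 7 6 5 4 16)(3 9)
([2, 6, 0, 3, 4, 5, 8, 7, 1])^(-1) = [2, 8, 0, 3, 4, 5, 1, 7, 6]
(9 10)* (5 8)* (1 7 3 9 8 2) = (1 7 3 9 10 8 5 2) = [0, 7, 1, 9, 4, 2, 6, 3, 5, 10, 8]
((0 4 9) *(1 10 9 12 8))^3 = (0 8 9 12 10 4 1)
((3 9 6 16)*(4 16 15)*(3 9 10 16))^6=((3 10 16 9 6 15 4))^6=(3 4 15 6 9 16 10)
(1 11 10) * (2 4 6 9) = (1 11 10)(2 4 6 9) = [0, 11, 4, 3, 6, 5, 9, 7, 8, 2, 1, 10]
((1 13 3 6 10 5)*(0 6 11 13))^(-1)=(0 1 5 10 6)(3 13 11)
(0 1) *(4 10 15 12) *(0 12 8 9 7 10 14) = (0 1 12 4 14)(7 10 15 8 9) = [1, 12, 2, 3, 14, 5, 6, 10, 9, 7, 15, 11, 4, 13, 0, 8]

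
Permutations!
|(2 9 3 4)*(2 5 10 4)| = 3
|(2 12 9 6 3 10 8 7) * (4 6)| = 9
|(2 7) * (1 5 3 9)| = 4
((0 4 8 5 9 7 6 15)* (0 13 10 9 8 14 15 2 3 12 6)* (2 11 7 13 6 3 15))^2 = ((0 4 14 2 15 6 11 7)(3 12)(5 8)(9 13 10))^2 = (0 14 15 11)(2 6 7 4)(9 10 13)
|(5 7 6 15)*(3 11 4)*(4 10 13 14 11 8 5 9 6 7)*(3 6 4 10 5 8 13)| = |(3 13 14 11 5 10)(4 6 15 9)| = 12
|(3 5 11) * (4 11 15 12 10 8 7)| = |(3 5 15 12 10 8 7 4 11)| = 9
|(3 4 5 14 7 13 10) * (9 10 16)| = 9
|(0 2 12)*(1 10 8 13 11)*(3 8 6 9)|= |(0 2 12)(1 10 6 9 3 8 13 11)|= 24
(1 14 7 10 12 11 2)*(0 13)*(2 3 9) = (0 13)(1 14 7 10 12 11 3 9 2) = [13, 14, 1, 9, 4, 5, 6, 10, 8, 2, 12, 3, 11, 0, 7]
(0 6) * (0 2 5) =(0 6 2 5) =[6, 1, 5, 3, 4, 0, 2]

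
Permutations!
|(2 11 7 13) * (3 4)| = |(2 11 7 13)(3 4)| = 4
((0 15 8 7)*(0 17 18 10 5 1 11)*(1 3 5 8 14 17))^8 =((0 15 14 17 18 10 8 7 1 11)(3 5))^8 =(0 1 8 18 14)(7 10 17 15 11)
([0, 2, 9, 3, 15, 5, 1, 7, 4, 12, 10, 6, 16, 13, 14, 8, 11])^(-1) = (1 6 11 16 12 9 2)(4 8 15)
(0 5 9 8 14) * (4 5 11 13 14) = (0 11 13 14)(4 5 9 8) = [11, 1, 2, 3, 5, 9, 6, 7, 4, 8, 10, 13, 12, 14, 0]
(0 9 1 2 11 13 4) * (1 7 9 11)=(0 11 13 4)(1 2)(7 9)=[11, 2, 1, 3, 0, 5, 6, 9, 8, 7, 10, 13, 12, 4]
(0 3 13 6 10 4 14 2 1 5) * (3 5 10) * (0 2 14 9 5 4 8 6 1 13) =[4, 10, 13, 0, 9, 2, 3, 7, 6, 5, 8, 11, 12, 1, 14] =(14)(0 4 9 5 2 13 1 10 8 6 3)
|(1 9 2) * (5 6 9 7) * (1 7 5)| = 6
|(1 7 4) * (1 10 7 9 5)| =3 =|(1 9 5)(4 10 7)|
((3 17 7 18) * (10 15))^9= ((3 17 7 18)(10 15))^9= (3 17 7 18)(10 15)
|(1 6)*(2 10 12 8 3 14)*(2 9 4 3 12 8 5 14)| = 18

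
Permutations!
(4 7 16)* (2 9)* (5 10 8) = (2 9)(4 7 16)(5 10 8) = [0, 1, 9, 3, 7, 10, 6, 16, 5, 2, 8, 11, 12, 13, 14, 15, 4]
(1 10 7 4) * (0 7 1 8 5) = (0 7 4 8 5)(1 10) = [7, 10, 2, 3, 8, 0, 6, 4, 5, 9, 1]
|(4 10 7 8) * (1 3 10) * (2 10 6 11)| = |(1 3 6 11 2 10 7 8 4)| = 9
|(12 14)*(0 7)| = |(0 7)(12 14)| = 2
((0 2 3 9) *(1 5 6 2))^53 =((0 1 5 6 2 3 9))^53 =(0 2 1 3 5 9 6)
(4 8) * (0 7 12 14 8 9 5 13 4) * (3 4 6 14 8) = (0 7 12 8)(3 4 9 5 13 6 14) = [7, 1, 2, 4, 9, 13, 14, 12, 0, 5, 10, 11, 8, 6, 3]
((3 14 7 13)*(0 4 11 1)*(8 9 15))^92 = (8 15 9)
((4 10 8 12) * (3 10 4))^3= ((3 10 8 12))^3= (3 12 8 10)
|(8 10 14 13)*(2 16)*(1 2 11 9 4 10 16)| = 8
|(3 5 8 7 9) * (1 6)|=10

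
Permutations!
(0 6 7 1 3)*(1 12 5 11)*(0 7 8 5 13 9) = (0 6 8 5 11 1 3 7 12 13 9) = [6, 3, 2, 7, 4, 11, 8, 12, 5, 0, 10, 1, 13, 9]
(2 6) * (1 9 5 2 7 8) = (1 9 5 2 6 7 8) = [0, 9, 6, 3, 4, 2, 7, 8, 1, 5]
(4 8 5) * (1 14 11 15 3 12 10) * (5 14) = [0, 5, 2, 12, 8, 4, 6, 7, 14, 9, 1, 15, 10, 13, 11, 3] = (1 5 4 8 14 11 15 3 12 10)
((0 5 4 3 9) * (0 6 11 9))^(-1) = ((0 5 4 3)(6 11 9))^(-1) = (0 3 4 5)(6 9 11)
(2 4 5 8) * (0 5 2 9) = (0 5 8 9)(2 4) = [5, 1, 4, 3, 2, 8, 6, 7, 9, 0]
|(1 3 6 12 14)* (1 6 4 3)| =|(3 4)(6 12 14)| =6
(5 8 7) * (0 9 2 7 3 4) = [9, 1, 7, 4, 0, 8, 6, 5, 3, 2] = (0 9 2 7 5 8 3 4)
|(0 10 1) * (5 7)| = 6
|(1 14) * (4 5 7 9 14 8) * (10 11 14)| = |(1 8 4 5 7 9 10 11 14)| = 9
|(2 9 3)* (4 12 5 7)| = |(2 9 3)(4 12 5 7)| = 12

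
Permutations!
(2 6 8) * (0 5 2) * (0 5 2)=(0 2 6 8 5)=[2, 1, 6, 3, 4, 0, 8, 7, 5]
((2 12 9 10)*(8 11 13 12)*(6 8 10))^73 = (2 10)(6 8 11 13 12 9)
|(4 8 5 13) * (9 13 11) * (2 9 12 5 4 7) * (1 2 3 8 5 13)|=24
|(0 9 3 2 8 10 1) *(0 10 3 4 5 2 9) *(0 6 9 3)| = 14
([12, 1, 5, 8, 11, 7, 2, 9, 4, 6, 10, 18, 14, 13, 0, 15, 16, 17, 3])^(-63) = [0, 1, 7, 4, 18, 9, 5, 6, 11, 2, 10, 3, 12, 13, 14, 15, 16, 17, 8]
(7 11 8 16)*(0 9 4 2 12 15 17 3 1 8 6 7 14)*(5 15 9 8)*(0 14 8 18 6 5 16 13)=(0 18 6 7 11 5 15 17 3 1 16 8 13)(2 12 9 4)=[18, 16, 12, 1, 2, 15, 7, 11, 13, 4, 10, 5, 9, 0, 14, 17, 8, 3, 6]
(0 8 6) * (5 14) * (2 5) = [8, 1, 5, 3, 4, 14, 0, 7, 6, 9, 10, 11, 12, 13, 2] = (0 8 6)(2 5 14)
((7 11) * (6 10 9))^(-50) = ((6 10 9)(7 11))^(-50) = (11)(6 10 9)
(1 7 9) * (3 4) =(1 7 9)(3 4) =[0, 7, 2, 4, 3, 5, 6, 9, 8, 1]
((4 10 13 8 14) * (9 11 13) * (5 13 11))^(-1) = (4 14 8 13 5 9 10)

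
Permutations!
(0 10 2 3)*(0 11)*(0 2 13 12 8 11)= (0 10 13 12 8 11 2 3)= [10, 1, 3, 0, 4, 5, 6, 7, 11, 9, 13, 2, 8, 12]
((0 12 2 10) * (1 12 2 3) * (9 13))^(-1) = (0 10 2)(1 3 12)(9 13)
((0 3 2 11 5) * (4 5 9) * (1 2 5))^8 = (0 5 3)(1 9 2 4 11) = ((0 3 5)(1 2 11 9 4))^8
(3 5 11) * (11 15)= (3 5 15 11)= [0, 1, 2, 5, 4, 15, 6, 7, 8, 9, 10, 3, 12, 13, 14, 11]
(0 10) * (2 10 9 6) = (0 9 6 2 10) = [9, 1, 10, 3, 4, 5, 2, 7, 8, 6, 0]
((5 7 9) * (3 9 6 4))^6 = (9)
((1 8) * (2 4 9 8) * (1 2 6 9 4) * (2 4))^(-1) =(1 2 4 8 9 6) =((1 6 9 8 4 2))^(-1)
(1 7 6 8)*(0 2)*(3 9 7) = (0 2)(1 3 9 7 6 8) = [2, 3, 0, 9, 4, 5, 8, 6, 1, 7]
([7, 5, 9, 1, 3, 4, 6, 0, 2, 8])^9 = [7, 5, 2, 1, 3, 4, 6, 0, 8, 9]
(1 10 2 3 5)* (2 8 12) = (1 10 8 12 2 3 5) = [0, 10, 3, 5, 4, 1, 6, 7, 12, 9, 8, 11, 2]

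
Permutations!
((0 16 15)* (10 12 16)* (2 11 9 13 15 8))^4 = ((0 10 12 16 8 2 11 9 13 15))^4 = (0 8 13 12 11)(2 15 16 9 10)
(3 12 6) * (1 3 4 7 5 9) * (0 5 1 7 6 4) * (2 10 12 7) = (0 5 9 2 10 12 4 6)(1 3 7) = [5, 3, 10, 7, 6, 9, 0, 1, 8, 2, 12, 11, 4]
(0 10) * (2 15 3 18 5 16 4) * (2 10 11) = [11, 1, 15, 18, 10, 16, 6, 7, 8, 9, 0, 2, 12, 13, 14, 3, 4, 17, 5] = (0 11 2 15 3 18 5 16 4 10)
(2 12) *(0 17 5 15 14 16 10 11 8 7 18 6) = (0 17 5 15 14 16 10 11 8 7 18 6)(2 12) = [17, 1, 12, 3, 4, 15, 0, 18, 7, 9, 11, 8, 2, 13, 16, 14, 10, 5, 6]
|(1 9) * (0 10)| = 2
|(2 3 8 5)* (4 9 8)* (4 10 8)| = |(2 3 10 8 5)(4 9)| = 10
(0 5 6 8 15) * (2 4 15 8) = [5, 1, 4, 3, 15, 6, 2, 7, 8, 9, 10, 11, 12, 13, 14, 0] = (0 5 6 2 4 15)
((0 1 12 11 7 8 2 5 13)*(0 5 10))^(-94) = ((0 1 12 11 7 8 2 10)(5 13))^(-94) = (13)(0 12 7 2)(1 11 8 10)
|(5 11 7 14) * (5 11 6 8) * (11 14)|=|(14)(5 6 8)(7 11)|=6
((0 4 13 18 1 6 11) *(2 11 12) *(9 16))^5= ((0 4 13 18 1 6 12 2 11)(9 16))^5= (0 6 4 12 13 2 18 11 1)(9 16)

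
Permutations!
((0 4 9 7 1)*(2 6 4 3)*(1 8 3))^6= (2 3 8 7 9 4 6)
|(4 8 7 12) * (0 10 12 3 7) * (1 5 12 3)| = |(0 10 3 7 1 5 12 4 8)| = 9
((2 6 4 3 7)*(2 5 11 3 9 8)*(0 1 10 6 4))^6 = (0 10)(1 6)(2 9)(3 5)(4 8)(7 11) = ((0 1 10 6)(2 4 9 8)(3 7 5 11))^6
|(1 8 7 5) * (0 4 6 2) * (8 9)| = |(0 4 6 2)(1 9 8 7 5)| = 20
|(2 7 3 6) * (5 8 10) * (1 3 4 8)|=9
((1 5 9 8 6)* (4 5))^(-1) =((1 4 5 9 8 6))^(-1) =(1 6 8 9 5 4)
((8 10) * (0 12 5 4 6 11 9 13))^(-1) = ((0 12 5 4 6 11 9 13)(8 10))^(-1) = (0 13 9 11 6 4 5 12)(8 10)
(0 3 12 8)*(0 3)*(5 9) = [0, 1, 2, 12, 4, 9, 6, 7, 3, 5, 10, 11, 8] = (3 12 8)(5 9)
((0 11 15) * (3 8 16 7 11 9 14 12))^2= ((0 9 14 12 3 8 16 7 11 15))^2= (0 14 3 16 11)(7 15 9 12 8)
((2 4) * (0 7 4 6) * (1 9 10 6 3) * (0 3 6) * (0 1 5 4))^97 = (0 7)(1 9 10)(2 3 4 6 5)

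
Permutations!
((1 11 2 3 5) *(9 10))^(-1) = (1 5 3 2 11)(9 10)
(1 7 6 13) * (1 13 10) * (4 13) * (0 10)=(0 10 1 7 6)(4 13)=[10, 7, 2, 3, 13, 5, 0, 6, 8, 9, 1, 11, 12, 4]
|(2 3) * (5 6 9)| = |(2 3)(5 6 9)| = 6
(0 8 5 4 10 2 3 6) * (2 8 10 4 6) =(0 10 8 5 6)(2 3) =[10, 1, 3, 2, 4, 6, 0, 7, 5, 9, 8]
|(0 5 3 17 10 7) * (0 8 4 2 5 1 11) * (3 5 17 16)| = 6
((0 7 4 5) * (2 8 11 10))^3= ((0 7 4 5)(2 8 11 10))^3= (0 5 4 7)(2 10 11 8)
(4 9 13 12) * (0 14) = (0 14)(4 9 13 12) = [14, 1, 2, 3, 9, 5, 6, 7, 8, 13, 10, 11, 4, 12, 0]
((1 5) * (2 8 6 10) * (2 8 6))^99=((1 5)(2 6 10 8))^99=(1 5)(2 8 10 6)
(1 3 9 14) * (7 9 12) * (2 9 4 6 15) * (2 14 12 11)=(1 3 11 2 9 12 7 4 6 15 14)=[0, 3, 9, 11, 6, 5, 15, 4, 8, 12, 10, 2, 7, 13, 1, 14]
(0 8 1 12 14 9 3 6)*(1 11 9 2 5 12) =(0 8 11 9 3 6)(2 5 12 14) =[8, 1, 5, 6, 4, 12, 0, 7, 11, 3, 10, 9, 14, 13, 2]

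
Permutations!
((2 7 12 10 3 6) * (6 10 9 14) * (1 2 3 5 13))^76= ((1 2 7 12 9 14 6 3 10 5 13))^76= (1 13 5 10 3 6 14 9 12 7 2)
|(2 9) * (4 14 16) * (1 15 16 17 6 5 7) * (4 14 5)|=|(1 15 16 14 17 6 4 5 7)(2 9)|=18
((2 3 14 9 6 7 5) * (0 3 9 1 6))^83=((0 3 14 1 6 7 5 2 9))^83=(0 14 6 5 9 3 1 7 2)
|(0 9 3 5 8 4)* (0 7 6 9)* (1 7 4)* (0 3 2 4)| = |(0 3 5 8 1 7 6 9 2 4)| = 10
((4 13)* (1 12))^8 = (13)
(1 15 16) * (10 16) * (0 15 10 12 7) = [15, 10, 2, 3, 4, 5, 6, 0, 8, 9, 16, 11, 7, 13, 14, 12, 1] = (0 15 12 7)(1 10 16)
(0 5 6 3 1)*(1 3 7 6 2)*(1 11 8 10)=(0 5 2 11 8 10 1)(6 7)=[5, 0, 11, 3, 4, 2, 7, 6, 10, 9, 1, 8]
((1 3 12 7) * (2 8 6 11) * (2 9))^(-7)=(1 3 12 7)(2 11 8 9 6)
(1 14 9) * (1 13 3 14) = [0, 1, 2, 14, 4, 5, 6, 7, 8, 13, 10, 11, 12, 3, 9] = (3 14 9 13)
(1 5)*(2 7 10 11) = (1 5)(2 7 10 11) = [0, 5, 7, 3, 4, 1, 6, 10, 8, 9, 11, 2]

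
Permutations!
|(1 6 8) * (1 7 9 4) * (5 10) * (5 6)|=8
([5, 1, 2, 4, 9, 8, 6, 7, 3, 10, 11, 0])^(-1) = (0 11 10 9 4 3 8 5)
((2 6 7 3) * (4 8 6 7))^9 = (8)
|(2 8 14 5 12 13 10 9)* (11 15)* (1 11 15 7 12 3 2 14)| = |(15)(1 11 7 12 13 10 9 14 5 3 2 8)| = 12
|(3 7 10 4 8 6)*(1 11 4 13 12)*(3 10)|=|(1 11 4 8 6 10 13 12)(3 7)|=8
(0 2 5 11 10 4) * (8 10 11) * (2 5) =(11)(0 5 8 10 4) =[5, 1, 2, 3, 0, 8, 6, 7, 10, 9, 4, 11]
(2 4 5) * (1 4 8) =(1 4 5 2 8) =[0, 4, 8, 3, 5, 2, 6, 7, 1]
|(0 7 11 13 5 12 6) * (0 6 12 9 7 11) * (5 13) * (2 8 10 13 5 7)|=|(0 11 7)(2 8 10 13 5 9)|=6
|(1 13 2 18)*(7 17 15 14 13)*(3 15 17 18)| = |(1 7 18)(2 3 15 14 13)| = 15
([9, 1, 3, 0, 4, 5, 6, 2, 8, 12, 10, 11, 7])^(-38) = [2, 1, 12, 7, 4, 5, 6, 9, 8, 3, 10, 11, 0]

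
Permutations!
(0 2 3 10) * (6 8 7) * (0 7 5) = (0 2 3 10 7 6 8 5) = [2, 1, 3, 10, 4, 0, 8, 6, 5, 9, 7]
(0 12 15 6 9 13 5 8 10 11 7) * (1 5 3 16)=(0 12 15 6 9 13 3 16 1 5 8 10 11 7)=[12, 5, 2, 16, 4, 8, 9, 0, 10, 13, 11, 7, 15, 3, 14, 6, 1]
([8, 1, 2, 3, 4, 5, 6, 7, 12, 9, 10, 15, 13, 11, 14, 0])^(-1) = [15, 1, 2, 3, 4, 5, 6, 7, 0, 9, 10, 13, 8, 12, 14, 11]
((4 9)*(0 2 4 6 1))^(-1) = (0 1 6 9 4 2)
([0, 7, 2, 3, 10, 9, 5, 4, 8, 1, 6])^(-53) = (1 10 9 4 5 7 6)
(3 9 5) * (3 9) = [0, 1, 2, 3, 4, 9, 6, 7, 8, 5] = (5 9)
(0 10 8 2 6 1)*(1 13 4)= [10, 0, 6, 3, 1, 5, 13, 7, 2, 9, 8, 11, 12, 4]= (0 10 8 2 6 13 4 1)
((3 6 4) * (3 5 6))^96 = (6)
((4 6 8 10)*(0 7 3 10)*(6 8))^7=(0 7 3 10 4 8)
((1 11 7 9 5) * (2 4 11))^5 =(1 9 11 2 5 7 4)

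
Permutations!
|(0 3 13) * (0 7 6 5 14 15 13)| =6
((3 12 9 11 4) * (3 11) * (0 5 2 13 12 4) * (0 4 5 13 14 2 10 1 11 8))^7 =(0 1 9 8 10 12 4 5 13 11 3)(2 14)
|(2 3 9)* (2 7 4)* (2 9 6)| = 3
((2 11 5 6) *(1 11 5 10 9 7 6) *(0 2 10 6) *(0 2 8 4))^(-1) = ((0 8 4)(1 11 6 10 9 7 2 5))^(-1) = (0 4 8)(1 5 2 7 9 10 6 11)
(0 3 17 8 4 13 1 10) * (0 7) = [3, 10, 2, 17, 13, 5, 6, 0, 4, 9, 7, 11, 12, 1, 14, 15, 16, 8] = (0 3 17 8 4 13 1 10 7)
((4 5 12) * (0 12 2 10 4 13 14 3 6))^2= ((0 12 13 14 3 6)(2 10 4 5))^2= (0 13 3)(2 4)(5 10)(6 12 14)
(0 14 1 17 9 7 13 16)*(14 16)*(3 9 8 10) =(0 16)(1 17 8 10 3 9 7 13 14) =[16, 17, 2, 9, 4, 5, 6, 13, 10, 7, 3, 11, 12, 14, 1, 15, 0, 8]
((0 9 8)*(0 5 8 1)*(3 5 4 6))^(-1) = ((0 9 1)(3 5 8 4 6))^(-1) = (0 1 9)(3 6 4 8 5)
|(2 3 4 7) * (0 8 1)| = |(0 8 1)(2 3 4 7)| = 12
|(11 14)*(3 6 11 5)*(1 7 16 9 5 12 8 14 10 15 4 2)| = 12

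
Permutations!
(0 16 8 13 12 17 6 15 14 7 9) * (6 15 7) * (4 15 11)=(0 16 8 13 12 17 11 4 15 14 6 7 9)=[16, 1, 2, 3, 15, 5, 7, 9, 13, 0, 10, 4, 17, 12, 6, 14, 8, 11]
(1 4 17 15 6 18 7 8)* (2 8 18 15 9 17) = (1 4 2 8)(6 15)(7 18)(9 17) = [0, 4, 8, 3, 2, 5, 15, 18, 1, 17, 10, 11, 12, 13, 14, 6, 16, 9, 7]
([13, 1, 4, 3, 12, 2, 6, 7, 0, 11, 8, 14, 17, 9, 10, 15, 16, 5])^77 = [0, 1, 12, 3, 17, 4, 6, 7, 8, 9, 10, 11, 5, 13, 14, 15, 16, 2]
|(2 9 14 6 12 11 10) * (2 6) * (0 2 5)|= |(0 2 9 14 5)(6 12 11 10)|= 20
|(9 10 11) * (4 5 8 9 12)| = |(4 5 8 9 10 11 12)| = 7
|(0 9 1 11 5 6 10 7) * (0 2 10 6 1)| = |(0 9)(1 11 5)(2 10 7)| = 6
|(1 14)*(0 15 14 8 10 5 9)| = |(0 15 14 1 8 10 5 9)| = 8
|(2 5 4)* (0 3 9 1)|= 12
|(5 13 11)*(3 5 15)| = |(3 5 13 11 15)| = 5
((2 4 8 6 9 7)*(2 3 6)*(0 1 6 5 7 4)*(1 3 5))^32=(9)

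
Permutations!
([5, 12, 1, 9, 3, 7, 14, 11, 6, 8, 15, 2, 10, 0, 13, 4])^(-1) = (0 13 14 6 8 9 3 4 15 10 12 1 2 11 7 5)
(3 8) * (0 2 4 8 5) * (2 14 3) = [14, 1, 4, 5, 8, 0, 6, 7, 2, 9, 10, 11, 12, 13, 3] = (0 14 3 5)(2 4 8)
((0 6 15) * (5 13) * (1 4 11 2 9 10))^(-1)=(0 15 6)(1 10 9 2 11 4)(5 13)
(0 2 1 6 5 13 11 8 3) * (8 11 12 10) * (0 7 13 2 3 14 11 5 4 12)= [3, 6, 1, 7, 12, 2, 4, 13, 14, 9, 8, 5, 10, 0, 11]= (0 3 7 13)(1 6 4 12 10 8 14 11 5 2)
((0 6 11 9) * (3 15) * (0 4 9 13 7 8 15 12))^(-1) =(0 12 3 15 8 7 13 11 6)(4 9)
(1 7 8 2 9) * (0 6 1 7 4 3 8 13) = [6, 4, 9, 8, 3, 5, 1, 13, 2, 7, 10, 11, 12, 0] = (0 6 1 4 3 8 2 9 7 13)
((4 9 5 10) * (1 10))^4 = (1 5 9 4 10)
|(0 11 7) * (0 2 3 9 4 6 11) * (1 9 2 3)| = 8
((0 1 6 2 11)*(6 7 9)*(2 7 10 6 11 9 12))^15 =(0 2 6)(1 9 7)(10 11 12) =((0 1 10 6 7 12 2 9 11))^15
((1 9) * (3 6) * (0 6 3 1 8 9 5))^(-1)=(0 5 1 6)(8 9)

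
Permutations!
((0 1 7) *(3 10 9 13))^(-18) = (3 9)(10 13)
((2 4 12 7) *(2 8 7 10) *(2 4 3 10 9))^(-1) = ((2 3 10 4 12 9)(7 8))^(-1) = (2 9 12 4 10 3)(7 8)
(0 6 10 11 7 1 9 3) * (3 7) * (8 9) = (0 6 10 11 3)(1 8 9 7) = [6, 8, 2, 0, 4, 5, 10, 1, 9, 7, 11, 3]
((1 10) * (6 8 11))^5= ((1 10)(6 8 11))^5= (1 10)(6 11 8)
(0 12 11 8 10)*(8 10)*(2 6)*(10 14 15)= [12, 1, 6, 3, 4, 5, 2, 7, 8, 9, 0, 14, 11, 13, 15, 10]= (0 12 11 14 15 10)(2 6)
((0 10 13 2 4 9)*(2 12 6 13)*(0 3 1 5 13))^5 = (0 3 6 9 12 4 13 2 5 10 1)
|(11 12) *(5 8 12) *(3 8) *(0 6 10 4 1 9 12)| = 11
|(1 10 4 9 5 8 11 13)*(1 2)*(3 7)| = 18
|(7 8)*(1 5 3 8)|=|(1 5 3 8 7)|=5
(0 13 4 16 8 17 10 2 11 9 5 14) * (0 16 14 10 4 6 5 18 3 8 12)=[13, 1, 11, 8, 14, 10, 5, 7, 17, 18, 2, 9, 0, 6, 16, 15, 12, 4, 3]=(0 13 6 5 10 2 11 9 18 3 8 17 4 14 16 12)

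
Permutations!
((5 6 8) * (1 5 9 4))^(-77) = ((1 5 6 8 9 4))^(-77) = (1 5 6 8 9 4)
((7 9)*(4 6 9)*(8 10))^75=(4 7 9 6)(8 10)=((4 6 9 7)(8 10))^75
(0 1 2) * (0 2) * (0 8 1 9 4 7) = (0 9 4 7)(1 8) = [9, 8, 2, 3, 7, 5, 6, 0, 1, 4]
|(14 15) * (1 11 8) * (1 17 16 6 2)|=|(1 11 8 17 16 6 2)(14 15)|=14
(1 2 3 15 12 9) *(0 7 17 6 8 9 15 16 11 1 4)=[7, 2, 3, 16, 0, 5, 8, 17, 9, 4, 10, 1, 15, 13, 14, 12, 11, 6]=(0 7 17 6 8 9 4)(1 2 3 16 11)(12 15)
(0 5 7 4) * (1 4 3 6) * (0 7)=(0 5)(1 4 7 3 6)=[5, 4, 2, 6, 7, 0, 1, 3]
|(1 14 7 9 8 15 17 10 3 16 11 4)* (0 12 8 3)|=24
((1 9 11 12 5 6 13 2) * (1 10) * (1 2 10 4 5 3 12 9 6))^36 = ((1 6 13 10 2 4 5)(3 12)(9 11))^36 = (1 6 13 10 2 4 5)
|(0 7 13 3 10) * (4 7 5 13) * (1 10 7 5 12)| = 20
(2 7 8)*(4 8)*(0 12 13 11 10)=(0 12 13 11 10)(2 7 4 8)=[12, 1, 7, 3, 8, 5, 6, 4, 2, 9, 0, 10, 13, 11]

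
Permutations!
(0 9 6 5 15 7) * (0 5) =(0 9 6)(5 15 7) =[9, 1, 2, 3, 4, 15, 0, 5, 8, 6, 10, 11, 12, 13, 14, 7]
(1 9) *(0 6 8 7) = [6, 9, 2, 3, 4, 5, 8, 0, 7, 1] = (0 6 8 7)(1 9)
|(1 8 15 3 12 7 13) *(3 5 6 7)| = 14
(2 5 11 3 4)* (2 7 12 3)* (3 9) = [0, 1, 5, 4, 7, 11, 6, 12, 8, 3, 10, 2, 9] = (2 5 11)(3 4 7 12 9)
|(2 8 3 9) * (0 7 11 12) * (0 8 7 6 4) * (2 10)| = 24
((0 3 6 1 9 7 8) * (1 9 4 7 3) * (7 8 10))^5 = ((0 1 4 8)(3 6 9)(7 10))^5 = (0 1 4 8)(3 9 6)(7 10)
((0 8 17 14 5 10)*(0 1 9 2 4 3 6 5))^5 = (0 8 17 14)(1 6 2 10 3 9 5 4)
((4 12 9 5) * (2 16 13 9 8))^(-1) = ((2 16 13 9 5 4 12 8))^(-1) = (2 8 12 4 5 9 13 16)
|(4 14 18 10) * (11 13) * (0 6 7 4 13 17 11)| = 8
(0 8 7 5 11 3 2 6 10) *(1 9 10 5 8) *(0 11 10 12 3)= [1, 9, 6, 2, 4, 10, 5, 8, 7, 12, 11, 0, 3]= (0 1 9 12 3 2 6 5 10 11)(7 8)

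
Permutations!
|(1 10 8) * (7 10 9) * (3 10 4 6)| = 8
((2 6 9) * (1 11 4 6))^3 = (1 6)(2 4)(9 11)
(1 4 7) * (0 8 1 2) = (0 8 1 4 7 2) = [8, 4, 0, 3, 7, 5, 6, 2, 1]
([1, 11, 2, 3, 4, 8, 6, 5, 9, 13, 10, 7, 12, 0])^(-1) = (0 13 9 8 5 7 11 1)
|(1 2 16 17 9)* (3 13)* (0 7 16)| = 14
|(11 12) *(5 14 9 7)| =|(5 14 9 7)(11 12)| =4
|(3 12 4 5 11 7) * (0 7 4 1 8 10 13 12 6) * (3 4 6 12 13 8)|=6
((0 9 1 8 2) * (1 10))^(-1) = (0 2 8 1 10 9)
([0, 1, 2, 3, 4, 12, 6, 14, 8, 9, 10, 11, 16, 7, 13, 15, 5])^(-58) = (5 16 12)(7 13 14)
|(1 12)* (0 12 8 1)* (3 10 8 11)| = 10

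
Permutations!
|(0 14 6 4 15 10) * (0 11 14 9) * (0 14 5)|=9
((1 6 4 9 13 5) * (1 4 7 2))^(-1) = ((1 6 7 2)(4 9 13 5))^(-1) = (1 2 7 6)(4 5 13 9)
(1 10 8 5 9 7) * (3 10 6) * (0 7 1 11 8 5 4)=(0 7 11 8 4)(1 6 3 10 5 9)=[7, 6, 2, 10, 0, 9, 3, 11, 4, 1, 5, 8]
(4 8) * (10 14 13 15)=[0, 1, 2, 3, 8, 5, 6, 7, 4, 9, 14, 11, 12, 15, 13, 10]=(4 8)(10 14 13 15)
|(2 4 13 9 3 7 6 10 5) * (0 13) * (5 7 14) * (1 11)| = 24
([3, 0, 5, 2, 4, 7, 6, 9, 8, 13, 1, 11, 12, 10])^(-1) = [1, 10, 3, 0, 4, 2, 6, 5, 8, 7, 13, 11, 12, 9]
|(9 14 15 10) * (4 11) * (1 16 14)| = |(1 16 14 15 10 9)(4 11)| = 6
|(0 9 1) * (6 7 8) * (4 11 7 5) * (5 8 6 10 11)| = |(0 9 1)(4 5)(6 8 10 11 7)| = 30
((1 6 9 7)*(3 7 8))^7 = (1 6 9 8 3 7)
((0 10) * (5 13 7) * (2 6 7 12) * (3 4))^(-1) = ((0 10)(2 6 7 5 13 12)(3 4))^(-1) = (0 10)(2 12 13 5 7 6)(3 4)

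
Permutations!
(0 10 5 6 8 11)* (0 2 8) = (0 10 5 6)(2 8 11) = [10, 1, 8, 3, 4, 6, 0, 7, 11, 9, 5, 2]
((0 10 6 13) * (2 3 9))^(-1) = ((0 10 6 13)(2 3 9))^(-1) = (0 13 6 10)(2 9 3)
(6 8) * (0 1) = [1, 0, 2, 3, 4, 5, 8, 7, 6] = (0 1)(6 8)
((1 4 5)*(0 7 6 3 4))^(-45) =((0 7 6 3 4 5 1))^(-45) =(0 4 7 5 6 1 3)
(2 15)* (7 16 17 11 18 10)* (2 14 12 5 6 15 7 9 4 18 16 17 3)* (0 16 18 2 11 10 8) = (0 16 3 11 18 8)(2 7 17 10 9 4)(5 6 15 14 12) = [16, 1, 7, 11, 2, 6, 15, 17, 0, 4, 9, 18, 5, 13, 12, 14, 3, 10, 8]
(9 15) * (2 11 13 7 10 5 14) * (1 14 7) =(1 14 2 11 13)(5 7 10)(9 15) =[0, 14, 11, 3, 4, 7, 6, 10, 8, 15, 5, 13, 12, 1, 2, 9]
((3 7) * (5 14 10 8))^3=((3 7)(5 14 10 8))^3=(3 7)(5 8 10 14)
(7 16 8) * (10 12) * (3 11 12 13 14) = (3 11 12 10 13 14)(7 16 8) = [0, 1, 2, 11, 4, 5, 6, 16, 7, 9, 13, 12, 10, 14, 3, 15, 8]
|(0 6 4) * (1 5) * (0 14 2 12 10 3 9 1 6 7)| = |(0 7)(1 5 6 4 14 2 12 10 3 9)| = 10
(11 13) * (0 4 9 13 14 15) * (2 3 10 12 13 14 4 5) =(0 5 2 3 10 12 13 11 4 9 14 15) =[5, 1, 3, 10, 9, 2, 6, 7, 8, 14, 12, 4, 13, 11, 15, 0]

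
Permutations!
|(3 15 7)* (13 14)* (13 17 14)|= |(3 15 7)(14 17)|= 6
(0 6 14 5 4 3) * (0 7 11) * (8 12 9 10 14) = [6, 1, 2, 7, 3, 4, 8, 11, 12, 10, 14, 0, 9, 13, 5] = (0 6 8 12 9 10 14 5 4 3 7 11)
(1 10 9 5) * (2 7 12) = (1 10 9 5)(2 7 12) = [0, 10, 7, 3, 4, 1, 6, 12, 8, 5, 9, 11, 2]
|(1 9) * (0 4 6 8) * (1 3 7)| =|(0 4 6 8)(1 9 3 7)| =4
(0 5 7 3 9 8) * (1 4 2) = (0 5 7 3 9 8)(1 4 2) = [5, 4, 1, 9, 2, 7, 6, 3, 0, 8]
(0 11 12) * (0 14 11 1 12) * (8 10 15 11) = (0 1 12 14 8 10 15 11) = [1, 12, 2, 3, 4, 5, 6, 7, 10, 9, 15, 0, 14, 13, 8, 11]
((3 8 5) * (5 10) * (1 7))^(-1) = ((1 7)(3 8 10 5))^(-1) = (1 7)(3 5 10 8)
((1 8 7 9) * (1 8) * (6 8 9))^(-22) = ((9)(6 8 7))^(-22) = (9)(6 7 8)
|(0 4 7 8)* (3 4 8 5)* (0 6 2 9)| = |(0 8 6 2 9)(3 4 7 5)| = 20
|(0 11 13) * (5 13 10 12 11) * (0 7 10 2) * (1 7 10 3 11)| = |(0 5 13 10 12 1 7 3 11 2)| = 10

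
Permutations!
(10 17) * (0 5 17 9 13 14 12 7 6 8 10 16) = (0 5 17 16)(6 8 10 9 13 14 12 7) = [5, 1, 2, 3, 4, 17, 8, 6, 10, 13, 9, 11, 7, 14, 12, 15, 0, 16]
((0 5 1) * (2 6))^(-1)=(0 1 5)(2 6)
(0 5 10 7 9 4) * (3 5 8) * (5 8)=[5, 1, 2, 8, 0, 10, 6, 9, 3, 4, 7]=(0 5 10 7 9 4)(3 8)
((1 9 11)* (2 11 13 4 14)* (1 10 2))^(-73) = ((1 9 13 4 14)(2 11 10))^(-73) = (1 13 14 9 4)(2 10 11)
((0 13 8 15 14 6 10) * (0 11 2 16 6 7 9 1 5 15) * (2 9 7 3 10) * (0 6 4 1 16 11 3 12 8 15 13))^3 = (1 15 8 11 4 13 12 2 16 5 14 6 9)(3 10)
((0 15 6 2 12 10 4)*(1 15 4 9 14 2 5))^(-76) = ((0 4)(1 15 6 5)(2 12 10 9 14))^(-76) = (15)(2 14 9 10 12)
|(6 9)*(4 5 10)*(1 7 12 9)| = 15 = |(1 7 12 9 6)(4 5 10)|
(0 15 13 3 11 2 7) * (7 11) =[15, 1, 11, 7, 4, 5, 6, 0, 8, 9, 10, 2, 12, 3, 14, 13] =(0 15 13 3 7)(2 11)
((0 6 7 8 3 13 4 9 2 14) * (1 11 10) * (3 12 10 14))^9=(14)(2 9 4 13 3)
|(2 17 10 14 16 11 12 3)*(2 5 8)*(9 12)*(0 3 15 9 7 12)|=|(0 3 5 8 2 17 10 14 16 11 7 12 15 9)|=14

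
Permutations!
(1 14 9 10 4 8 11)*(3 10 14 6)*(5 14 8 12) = (1 6 3 10 4 12 5 14 9 8 11) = [0, 6, 2, 10, 12, 14, 3, 7, 11, 8, 4, 1, 5, 13, 9]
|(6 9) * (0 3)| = |(0 3)(6 9)| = 2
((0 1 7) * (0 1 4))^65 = (0 4)(1 7)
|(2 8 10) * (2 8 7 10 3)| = |(2 7 10 8 3)| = 5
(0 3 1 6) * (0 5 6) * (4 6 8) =(0 3 1)(4 6 5 8) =[3, 0, 2, 1, 6, 8, 5, 7, 4]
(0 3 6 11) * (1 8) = (0 3 6 11)(1 8) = [3, 8, 2, 6, 4, 5, 11, 7, 1, 9, 10, 0]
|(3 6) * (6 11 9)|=4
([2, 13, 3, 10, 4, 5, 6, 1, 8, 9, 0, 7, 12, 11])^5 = (0 2 3 10)(1 13 11 7)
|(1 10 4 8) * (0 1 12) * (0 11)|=|(0 1 10 4 8 12 11)|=7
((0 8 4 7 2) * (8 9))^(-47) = (0 9 8 4 7 2)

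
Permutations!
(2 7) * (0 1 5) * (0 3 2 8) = (0 1 5 3 2 7 8) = [1, 5, 7, 2, 4, 3, 6, 8, 0]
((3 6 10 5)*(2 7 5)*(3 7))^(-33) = (2 10 6 3)(5 7)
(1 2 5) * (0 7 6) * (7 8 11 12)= (0 8 11 12 7 6)(1 2 5)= [8, 2, 5, 3, 4, 1, 0, 6, 11, 9, 10, 12, 7]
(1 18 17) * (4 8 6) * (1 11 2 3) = [0, 18, 3, 1, 8, 5, 4, 7, 6, 9, 10, 2, 12, 13, 14, 15, 16, 11, 17] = (1 18 17 11 2 3)(4 8 6)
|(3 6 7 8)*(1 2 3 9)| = 7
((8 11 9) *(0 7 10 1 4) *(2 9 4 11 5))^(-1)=((0 7 10 1 11 4)(2 9 8 5))^(-1)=(0 4 11 1 10 7)(2 5 8 9)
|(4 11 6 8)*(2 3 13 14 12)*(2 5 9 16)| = 8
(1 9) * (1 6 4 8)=[0, 9, 2, 3, 8, 5, 4, 7, 1, 6]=(1 9 6 4 8)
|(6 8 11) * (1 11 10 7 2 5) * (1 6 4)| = 6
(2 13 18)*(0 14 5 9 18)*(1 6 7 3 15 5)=(0 14 1 6 7 3 15 5 9 18 2 13)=[14, 6, 13, 15, 4, 9, 7, 3, 8, 18, 10, 11, 12, 0, 1, 5, 16, 17, 2]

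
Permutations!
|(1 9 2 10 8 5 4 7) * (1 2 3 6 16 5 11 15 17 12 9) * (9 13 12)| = 26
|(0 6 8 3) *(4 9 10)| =12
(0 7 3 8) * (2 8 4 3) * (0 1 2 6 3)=(0 7 6 3 4)(1 2 8)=[7, 2, 8, 4, 0, 5, 3, 6, 1]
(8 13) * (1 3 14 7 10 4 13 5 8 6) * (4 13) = (1 3 14 7 10 13 6)(5 8) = [0, 3, 2, 14, 4, 8, 1, 10, 5, 9, 13, 11, 12, 6, 7]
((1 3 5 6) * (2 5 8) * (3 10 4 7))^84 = (1 7 2)(3 5 10)(4 8 6)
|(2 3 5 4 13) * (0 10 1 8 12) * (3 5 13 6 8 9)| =|(0 10 1 9 3 13 2 5 4 6 8 12)| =12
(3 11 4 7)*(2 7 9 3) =(2 7)(3 11 4 9) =[0, 1, 7, 11, 9, 5, 6, 2, 8, 3, 10, 4]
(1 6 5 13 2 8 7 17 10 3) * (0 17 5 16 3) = (0 17 10)(1 6 16 3)(2 8 7 5 13) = [17, 6, 8, 1, 4, 13, 16, 5, 7, 9, 0, 11, 12, 2, 14, 15, 3, 10]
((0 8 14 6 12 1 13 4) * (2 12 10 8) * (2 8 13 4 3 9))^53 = ((0 8 14 6 10 13 3 9 2 12 1 4))^53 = (0 13 1 6 2 8 3 4 10 12 14 9)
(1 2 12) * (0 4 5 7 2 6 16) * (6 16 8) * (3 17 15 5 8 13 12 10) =(0 4 8 6 13 12 1 16)(2 10 3 17 15 5 7) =[4, 16, 10, 17, 8, 7, 13, 2, 6, 9, 3, 11, 1, 12, 14, 5, 0, 15]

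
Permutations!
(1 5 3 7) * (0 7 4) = (0 7 1 5 3 4) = [7, 5, 2, 4, 0, 3, 6, 1]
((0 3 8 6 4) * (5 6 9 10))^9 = ((0 3 8 9 10 5 6 4))^9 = (0 3 8 9 10 5 6 4)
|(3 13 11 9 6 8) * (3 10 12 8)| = 15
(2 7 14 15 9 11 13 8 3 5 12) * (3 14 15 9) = (2 7 15 3 5 12)(8 14 9 11 13) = [0, 1, 7, 5, 4, 12, 6, 15, 14, 11, 10, 13, 2, 8, 9, 3]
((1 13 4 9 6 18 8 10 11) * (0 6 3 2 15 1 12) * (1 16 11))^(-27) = ((0 6 18 8 10 1 13 4 9 3 2 15 16 11 12))^(-27) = (0 8 13 3 16)(1 9 15 12 18)(2 11 6 10 4)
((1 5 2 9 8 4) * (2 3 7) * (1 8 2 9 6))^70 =(9)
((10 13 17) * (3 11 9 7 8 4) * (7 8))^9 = (17)(3 4 8 9 11)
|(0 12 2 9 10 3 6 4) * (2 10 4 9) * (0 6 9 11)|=|(0 12 10 3 9 4 6 11)|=8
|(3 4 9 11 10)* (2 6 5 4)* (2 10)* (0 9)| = |(0 9 11 2 6 5 4)(3 10)| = 14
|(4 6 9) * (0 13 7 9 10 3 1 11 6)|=5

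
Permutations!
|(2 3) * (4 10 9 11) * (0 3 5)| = 4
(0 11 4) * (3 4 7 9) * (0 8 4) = (0 11 7 9 3)(4 8) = [11, 1, 2, 0, 8, 5, 6, 9, 4, 3, 10, 7]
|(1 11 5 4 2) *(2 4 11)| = |(1 2)(5 11)| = 2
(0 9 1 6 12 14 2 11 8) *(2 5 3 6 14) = (0 9 1 14 5 3 6 12 2 11 8) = [9, 14, 11, 6, 4, 3, 12, 7, 0, 1, 10, 8, 2, 13, 5]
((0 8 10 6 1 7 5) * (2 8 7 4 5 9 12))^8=(0 1 8 9 5 6 2 7 4 10 12)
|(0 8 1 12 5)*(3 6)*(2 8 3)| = 8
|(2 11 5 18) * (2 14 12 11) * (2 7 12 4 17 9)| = |(2 7 12 11 5 18 14 4 17 9)| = 10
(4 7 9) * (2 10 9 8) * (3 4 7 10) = (2 3 4 10 9 7 8) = [0, 1, 3, 4, 10, 5, 6, 8, 2, 7, 9]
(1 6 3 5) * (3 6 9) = (1 9 3 5) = [0, 9, 2, 5, 4, 1, 6, 7, 8, 3]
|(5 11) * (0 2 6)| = |(0 2 6)(5 11)| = 6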